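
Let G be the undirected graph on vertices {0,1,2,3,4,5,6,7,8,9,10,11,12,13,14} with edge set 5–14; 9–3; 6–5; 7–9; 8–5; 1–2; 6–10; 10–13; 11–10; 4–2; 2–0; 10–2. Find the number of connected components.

3

Component: {12}
Component: {3, 7, 9}
Component: {0, 1, 2, 4, 5, 6, 8, 10, 11, 13, 14}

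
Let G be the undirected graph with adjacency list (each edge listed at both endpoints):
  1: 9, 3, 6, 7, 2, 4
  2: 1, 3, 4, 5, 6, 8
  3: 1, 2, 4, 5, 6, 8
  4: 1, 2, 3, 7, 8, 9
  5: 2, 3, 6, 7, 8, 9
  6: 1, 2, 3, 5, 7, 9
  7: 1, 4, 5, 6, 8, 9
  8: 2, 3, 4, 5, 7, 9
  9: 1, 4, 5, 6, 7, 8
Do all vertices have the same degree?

Degrees: 1:6, 2:6, 3:6, 4:6, 5:6, 6:6, 7:6, 8:6, 9:6
All degrees equal 6; the graph is regular.

Yes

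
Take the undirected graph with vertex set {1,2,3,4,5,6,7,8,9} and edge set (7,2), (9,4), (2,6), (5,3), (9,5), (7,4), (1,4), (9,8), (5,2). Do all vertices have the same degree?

No

Degrees: 1:1, 2:3, 3:1, 4:3, 5:3, 6:1, 7:2, 8:1, 9:3
Degrees are not all equal (e.g. deg(1)=1 but deg(2)=3); not regular.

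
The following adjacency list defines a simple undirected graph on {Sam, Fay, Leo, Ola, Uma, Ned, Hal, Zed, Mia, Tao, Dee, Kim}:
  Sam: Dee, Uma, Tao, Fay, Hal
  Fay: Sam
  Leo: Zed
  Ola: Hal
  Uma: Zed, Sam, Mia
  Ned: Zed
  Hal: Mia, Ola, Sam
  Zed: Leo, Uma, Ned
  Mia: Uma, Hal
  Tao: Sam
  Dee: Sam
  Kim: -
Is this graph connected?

Component: {Kim}
Component: {Sam, Fay, Leo, Ola, Uma, Ned, Hal, Zed, Mia, Tao, Dee}
No edge joins these 2 groups, so the graph is disconnected.

No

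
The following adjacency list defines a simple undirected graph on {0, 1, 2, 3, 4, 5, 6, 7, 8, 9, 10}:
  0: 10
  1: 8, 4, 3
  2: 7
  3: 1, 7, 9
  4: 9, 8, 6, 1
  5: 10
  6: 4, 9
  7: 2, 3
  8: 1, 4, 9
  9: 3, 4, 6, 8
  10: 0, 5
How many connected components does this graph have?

Component: {0, 5, 10}
Component: {1, 2, 3, 4, 6, 7, 8, 9}

2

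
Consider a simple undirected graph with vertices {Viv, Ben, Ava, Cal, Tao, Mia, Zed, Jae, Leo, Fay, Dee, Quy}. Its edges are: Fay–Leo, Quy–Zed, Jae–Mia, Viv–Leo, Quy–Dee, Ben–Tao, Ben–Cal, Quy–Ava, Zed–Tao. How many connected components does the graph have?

3

Component: {Mia, Jae}
Component: {Viv, Leo, Fay}
Component: {Ben, Ava, Cal, Tao, Zed, Dee, Quy}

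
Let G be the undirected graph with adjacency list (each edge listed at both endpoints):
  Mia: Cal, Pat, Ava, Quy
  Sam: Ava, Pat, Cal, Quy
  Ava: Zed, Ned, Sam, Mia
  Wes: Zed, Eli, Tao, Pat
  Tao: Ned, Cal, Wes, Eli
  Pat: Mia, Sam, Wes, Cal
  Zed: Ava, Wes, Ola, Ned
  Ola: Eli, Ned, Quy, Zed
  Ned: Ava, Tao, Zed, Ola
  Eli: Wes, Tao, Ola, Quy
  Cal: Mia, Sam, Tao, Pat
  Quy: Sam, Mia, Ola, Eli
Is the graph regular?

Degrees: Mia:4, Sam:4, Ava:4, Wes:4, Tao:4, Pat:4, Zed:4, Ola:4, Ned:4, Eli:4, Cal:4, Quy:4
All degrees equal 4; the graph is regular.

Yes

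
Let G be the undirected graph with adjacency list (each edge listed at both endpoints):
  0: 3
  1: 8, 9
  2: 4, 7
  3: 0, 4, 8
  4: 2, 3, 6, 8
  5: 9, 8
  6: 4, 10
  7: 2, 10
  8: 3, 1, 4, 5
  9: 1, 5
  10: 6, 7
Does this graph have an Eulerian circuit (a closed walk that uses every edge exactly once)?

No

Degrees: 0:1, 1:2, 2:2, 3:3, 4:4, 5:2, 6:2, 7:2, 8:4, 9:2, 10:2
0, 3 have odd degree; an Eulerian circuit needs every degree to be even, so none exists.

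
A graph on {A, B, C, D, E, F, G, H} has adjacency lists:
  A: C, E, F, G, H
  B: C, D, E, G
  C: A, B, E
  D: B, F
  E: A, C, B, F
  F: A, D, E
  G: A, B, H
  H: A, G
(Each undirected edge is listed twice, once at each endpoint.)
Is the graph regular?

Degrees: A:5, B:4, C:3, D:2, E:4, F:3, G:3, H:2
Vertex D has degree 2 while A has degree 5, so the graph is not regular.

No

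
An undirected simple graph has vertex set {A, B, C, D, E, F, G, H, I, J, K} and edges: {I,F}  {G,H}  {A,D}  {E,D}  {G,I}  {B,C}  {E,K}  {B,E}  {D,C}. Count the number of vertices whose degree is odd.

Degrees: A:1, B:2, C:2, D:3, E:3, F:1, G:2, H:1, I:2, J:0, K:1
Odd-degree vertices: A, D, E, F, H, K.

6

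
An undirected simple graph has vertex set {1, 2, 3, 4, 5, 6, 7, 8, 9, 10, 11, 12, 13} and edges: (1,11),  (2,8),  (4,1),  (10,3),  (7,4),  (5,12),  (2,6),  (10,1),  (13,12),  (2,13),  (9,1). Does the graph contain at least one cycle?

The graph has 13 vertices, 11 edges, and 2 connected components.
A forest on 13 vertices with 2 components has exactly 11 edges, which matches — so no cycle.

No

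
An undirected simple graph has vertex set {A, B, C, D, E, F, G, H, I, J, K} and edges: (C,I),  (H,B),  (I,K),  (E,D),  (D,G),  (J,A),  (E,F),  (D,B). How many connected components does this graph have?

Component: {A, J}
Component: {C, I, K}
Component: {B, D, E, F, G, H}

3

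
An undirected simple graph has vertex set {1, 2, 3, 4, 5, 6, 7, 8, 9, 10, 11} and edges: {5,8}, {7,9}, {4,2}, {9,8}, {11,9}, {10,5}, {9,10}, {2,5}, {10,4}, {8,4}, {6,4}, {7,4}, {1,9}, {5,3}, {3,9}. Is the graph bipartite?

Yes

Partition the vertices as {4, 5, 9} vs {1, 2, 3, 6, 7, 8, 10, 11}. Each listed edge has one endpoint in each part, so the graph is bipartite.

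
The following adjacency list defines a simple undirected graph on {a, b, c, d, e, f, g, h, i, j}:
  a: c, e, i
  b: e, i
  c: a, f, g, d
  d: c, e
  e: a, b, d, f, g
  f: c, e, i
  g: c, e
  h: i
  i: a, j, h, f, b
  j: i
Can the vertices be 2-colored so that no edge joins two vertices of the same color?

Partition the vertices as {c, e, i} vs {a, b, d, f, g, h, j}. Each listed edge has one endpoint in each part, so the graph is bipartite.

Yes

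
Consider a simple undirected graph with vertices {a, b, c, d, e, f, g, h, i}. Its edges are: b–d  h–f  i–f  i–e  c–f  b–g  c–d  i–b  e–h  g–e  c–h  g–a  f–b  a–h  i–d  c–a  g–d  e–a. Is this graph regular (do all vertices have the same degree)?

Yes

Degrees: a:4, b:4, c:4, d:4, e:4, f:4, g:4, h:4, i:4
All degrees equal 4; the graph is regular.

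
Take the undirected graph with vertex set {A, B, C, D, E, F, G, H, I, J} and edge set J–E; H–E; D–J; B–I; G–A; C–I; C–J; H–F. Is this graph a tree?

No

The graph has 10 vertices and 8 edges.
It is not connected, so it is not a tree.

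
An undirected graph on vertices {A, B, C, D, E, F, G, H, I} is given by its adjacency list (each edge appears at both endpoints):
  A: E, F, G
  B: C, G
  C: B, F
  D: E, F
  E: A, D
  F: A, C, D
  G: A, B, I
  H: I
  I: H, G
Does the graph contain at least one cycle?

|V| = 9, |E| = 10, number of components = 1.
One cycle is A-G-B-C-F-D-E-A.

Yes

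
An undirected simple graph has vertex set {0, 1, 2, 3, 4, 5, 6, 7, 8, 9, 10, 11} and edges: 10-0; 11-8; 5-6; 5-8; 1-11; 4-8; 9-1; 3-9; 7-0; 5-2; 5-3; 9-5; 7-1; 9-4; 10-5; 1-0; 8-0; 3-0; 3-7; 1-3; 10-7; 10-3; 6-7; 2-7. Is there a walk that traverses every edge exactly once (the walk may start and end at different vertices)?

Yes

Degrees: 0:5, 1:5, 2:2, 3:6, 4:2, 5:6, 6:2, 7:6, 8:4, 9:4, 10:4, 11:2
Odd-degree vertices: 0, 1 (2 total).
With 2 odd-degree vertices and all edges in one connected piece, an Eulerian trail exists (from 0 to 1).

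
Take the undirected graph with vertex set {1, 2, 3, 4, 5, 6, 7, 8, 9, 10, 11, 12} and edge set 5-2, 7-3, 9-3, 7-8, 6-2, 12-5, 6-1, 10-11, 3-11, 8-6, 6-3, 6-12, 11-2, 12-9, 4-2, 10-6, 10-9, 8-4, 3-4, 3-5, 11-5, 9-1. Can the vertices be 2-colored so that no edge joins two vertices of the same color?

No

5-11-10-6-12-5 is an odd cycle (length 5), and a bipartite graph can contain only even cycles.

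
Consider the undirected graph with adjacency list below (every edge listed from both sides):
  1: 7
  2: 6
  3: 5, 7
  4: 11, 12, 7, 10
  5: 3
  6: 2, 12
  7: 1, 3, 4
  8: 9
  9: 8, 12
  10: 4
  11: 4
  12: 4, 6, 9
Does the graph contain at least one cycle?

No

|V| = 12, |E| = 11, number of components = 1.
Since 11 = 12 - 1, the graph is a forest and contains no cycle.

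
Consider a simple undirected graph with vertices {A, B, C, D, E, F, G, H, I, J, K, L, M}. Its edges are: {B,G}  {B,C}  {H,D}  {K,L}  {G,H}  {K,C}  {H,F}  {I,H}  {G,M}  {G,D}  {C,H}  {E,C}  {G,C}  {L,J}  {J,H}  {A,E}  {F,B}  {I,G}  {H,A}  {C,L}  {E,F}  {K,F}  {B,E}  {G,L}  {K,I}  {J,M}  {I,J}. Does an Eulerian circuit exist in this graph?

No

Degrees: A:2, B:4, C:6, D:2, E:4, F:4, G:7, H:7, I:4, J:4, K:4, L:4, M:2
Vertices with odd degree: G, H. An Eulerian circuit requires all degrees even.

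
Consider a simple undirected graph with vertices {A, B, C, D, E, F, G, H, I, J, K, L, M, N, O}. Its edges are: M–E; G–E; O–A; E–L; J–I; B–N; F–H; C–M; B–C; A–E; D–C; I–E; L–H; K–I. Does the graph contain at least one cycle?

No

The graph has 15 vertices, 14 edges, and 1 connected component.
A forest on 15 vertices with 1 component has exactly 14 edges, which matches — so no cycle.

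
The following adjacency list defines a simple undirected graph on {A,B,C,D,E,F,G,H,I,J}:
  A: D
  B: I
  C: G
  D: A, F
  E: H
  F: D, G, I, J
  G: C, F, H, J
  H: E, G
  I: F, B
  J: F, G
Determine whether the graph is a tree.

No

The graph has 10 vertices and 10 edges.
A tree on 10 vertices has exactly 9 edges; this graph has 10, so it contains a cycle and is not a tree.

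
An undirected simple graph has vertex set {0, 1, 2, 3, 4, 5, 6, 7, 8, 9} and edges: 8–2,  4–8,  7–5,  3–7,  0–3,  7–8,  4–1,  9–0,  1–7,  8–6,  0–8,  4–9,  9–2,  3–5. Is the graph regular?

No

Degrees: 0:3, 1:2, 2:2, 3:3, 4:3, 5:2, 6:1, 7:4, 8:5, 9:3
Vertex 6 has degree 1 while 8 has degree 5, so the graph is not regular.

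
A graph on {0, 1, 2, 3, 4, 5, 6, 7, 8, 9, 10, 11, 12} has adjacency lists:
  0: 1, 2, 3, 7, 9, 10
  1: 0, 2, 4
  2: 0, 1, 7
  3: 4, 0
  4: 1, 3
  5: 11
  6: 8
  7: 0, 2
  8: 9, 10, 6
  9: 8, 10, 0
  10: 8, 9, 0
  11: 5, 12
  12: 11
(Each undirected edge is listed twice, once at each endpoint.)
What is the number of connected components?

Component: {5, 11, 12}
Component: {0, 1, 2, 3, 4, 6, 7, 8, 9, 10}

2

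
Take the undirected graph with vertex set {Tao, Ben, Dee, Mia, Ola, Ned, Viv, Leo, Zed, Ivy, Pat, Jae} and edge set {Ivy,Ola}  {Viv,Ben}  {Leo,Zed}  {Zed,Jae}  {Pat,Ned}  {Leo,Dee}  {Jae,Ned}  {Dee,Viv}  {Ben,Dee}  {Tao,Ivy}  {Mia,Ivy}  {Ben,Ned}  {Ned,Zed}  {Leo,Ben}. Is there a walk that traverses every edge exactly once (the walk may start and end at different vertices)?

Degrees: Tao:1, Ben:4, Dee:3, Mia:1, Ola:1, Ned:4, Viv:2, Leo:3, Zed:3, Ivy:3, Pat:1, Jae:2
Odd-degree vertices: Tao, Dee, Mia, Ola, Leo, Zed, Ivy, Pat (8 total).
An Eulerian trail requires 0 or 2 odd-degree vertices; here there are 8.

No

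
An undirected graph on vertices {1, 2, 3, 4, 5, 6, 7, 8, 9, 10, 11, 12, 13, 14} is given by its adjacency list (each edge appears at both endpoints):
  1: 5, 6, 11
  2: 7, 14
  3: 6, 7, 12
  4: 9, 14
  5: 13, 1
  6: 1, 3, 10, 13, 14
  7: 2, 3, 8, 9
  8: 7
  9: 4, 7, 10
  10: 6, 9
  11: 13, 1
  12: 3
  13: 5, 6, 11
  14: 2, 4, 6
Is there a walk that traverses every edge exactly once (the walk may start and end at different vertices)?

No

Degrees: 1:3, 2:2, 3:3, 4:2, 5:2, 6:5, 7:4, 8:1, 9:3, 10:2, 11:2, 12:1, 13:3, 14:3
Odd-degree vertices: 1, 3, 6, 8, 9, 12, 13, 14 (8 total).
An Eulerian trail requires 0 or 2 odd-degree vertices; here there are 8.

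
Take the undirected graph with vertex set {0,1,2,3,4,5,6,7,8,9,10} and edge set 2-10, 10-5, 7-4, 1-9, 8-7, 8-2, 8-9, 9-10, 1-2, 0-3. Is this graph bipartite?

Color {2, 3, 5, 6, 7, 9} black and {0, 1, 4, 8, 10} white. No edge joins two same-colored vertices, so the graph is bipartite.

Yes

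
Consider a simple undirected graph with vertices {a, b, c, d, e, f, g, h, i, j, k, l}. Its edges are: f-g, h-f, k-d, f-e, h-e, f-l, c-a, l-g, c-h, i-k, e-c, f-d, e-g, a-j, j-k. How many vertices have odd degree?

Degrees: a:2, b:0, c:3, d:2, e:4, f:5, g:3, h:3, i:1, j:2, k:3, l:2
Odd-degree vertices: c, f, g, h, i, k.

6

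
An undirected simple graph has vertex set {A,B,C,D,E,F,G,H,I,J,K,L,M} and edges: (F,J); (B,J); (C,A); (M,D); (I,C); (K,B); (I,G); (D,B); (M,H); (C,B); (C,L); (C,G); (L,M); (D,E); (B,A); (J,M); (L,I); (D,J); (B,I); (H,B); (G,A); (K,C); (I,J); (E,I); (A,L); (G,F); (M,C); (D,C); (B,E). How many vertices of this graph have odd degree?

Degrees: A:4, B:8, C:8, D:5, E:3, F:2, G:4, H:2, I:6, J:5, K:2, L:4, M:5
Odd-degree vertices: D, E, J, M.

4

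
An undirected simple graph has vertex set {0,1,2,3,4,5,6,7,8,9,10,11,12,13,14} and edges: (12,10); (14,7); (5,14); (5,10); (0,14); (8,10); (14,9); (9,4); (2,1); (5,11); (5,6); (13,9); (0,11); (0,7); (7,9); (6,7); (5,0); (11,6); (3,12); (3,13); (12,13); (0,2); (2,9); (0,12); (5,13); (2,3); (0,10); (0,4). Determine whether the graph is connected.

A breadth-first search from 0 visits 0, 2, 5, 10, 4, 11, 7, 12, 14, 9, 1, 3, 6, 13, 8 — all 15 vertices — so the graph is connected.

Yes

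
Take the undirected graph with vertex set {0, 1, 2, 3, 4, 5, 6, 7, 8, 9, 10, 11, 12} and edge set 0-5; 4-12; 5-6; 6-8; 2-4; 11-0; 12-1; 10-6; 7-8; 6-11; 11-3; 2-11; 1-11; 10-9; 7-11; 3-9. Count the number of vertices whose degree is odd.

0

Degrees: 0:2, 1:2, 2:2, 3:2, 4:2, 5:2, 6:4, 7:2, 8:2, 9:2, 10:2, 11:6, 12:2
Odd-degree vertices: none.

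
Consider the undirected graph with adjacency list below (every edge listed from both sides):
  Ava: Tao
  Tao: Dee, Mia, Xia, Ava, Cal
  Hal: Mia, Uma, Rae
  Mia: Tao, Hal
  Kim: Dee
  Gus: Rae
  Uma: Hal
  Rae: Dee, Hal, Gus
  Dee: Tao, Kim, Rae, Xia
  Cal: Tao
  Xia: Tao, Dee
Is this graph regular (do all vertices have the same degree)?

Degrees: Ava:1, Tao:5, Hal:3, Mia:2, Kim:1, Gus:1, Uma:1, Rae:3, Dee:4, Cal:1, Xia:2
Vertex Ava has degree 1 while Tao has degree 5, so the graph is not regular.

No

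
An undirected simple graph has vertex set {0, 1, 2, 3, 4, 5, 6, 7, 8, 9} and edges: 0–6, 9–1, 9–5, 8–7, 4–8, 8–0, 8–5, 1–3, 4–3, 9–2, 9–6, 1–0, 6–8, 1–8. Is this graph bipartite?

8-0-6-8 is an odd cycle (length 3), and a bipartite graph can contain only even cycles.

No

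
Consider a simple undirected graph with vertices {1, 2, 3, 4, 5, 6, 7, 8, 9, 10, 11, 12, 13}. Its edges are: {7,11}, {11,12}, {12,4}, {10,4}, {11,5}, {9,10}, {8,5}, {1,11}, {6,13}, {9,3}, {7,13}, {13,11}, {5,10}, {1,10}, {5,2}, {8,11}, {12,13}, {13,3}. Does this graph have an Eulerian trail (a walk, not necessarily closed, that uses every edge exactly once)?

Degrees: 1:2, 2:1, 3:2, 4:2, 5:4, 6:1, 7:2, 8:2, 9:2, 10:4, 11:6, 12:3, 13:5
Odd-degree vertices: 2, 6, 12, 13 (4 total).
An Eulerian trail requires 0 or 2 odd-degree vertices; here there are 4.

No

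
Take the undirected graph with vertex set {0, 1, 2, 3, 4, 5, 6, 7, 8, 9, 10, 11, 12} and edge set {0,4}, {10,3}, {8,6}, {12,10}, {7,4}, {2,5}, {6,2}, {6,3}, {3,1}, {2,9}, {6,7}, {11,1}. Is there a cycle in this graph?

No

The graph has 13 vertices, 12 edges, and 1 connected component.
A forest on 13 vertices with 1 component has exactly 12 edges, which matches — so no cycle.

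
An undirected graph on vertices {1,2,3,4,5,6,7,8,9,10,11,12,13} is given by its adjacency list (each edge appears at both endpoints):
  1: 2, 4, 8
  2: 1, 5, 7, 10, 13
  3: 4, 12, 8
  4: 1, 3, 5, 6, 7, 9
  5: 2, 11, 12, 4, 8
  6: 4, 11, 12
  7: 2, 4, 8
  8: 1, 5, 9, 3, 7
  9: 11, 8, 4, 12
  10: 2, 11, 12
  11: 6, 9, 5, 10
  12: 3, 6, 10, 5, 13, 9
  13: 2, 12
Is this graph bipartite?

Yes

A valid 2-coloring puts {2, 4, 8, 11, 12} on one side and {1, 3, 5, 6, 7, 9, 10, 13} on the other; every edge crosses between the two sides.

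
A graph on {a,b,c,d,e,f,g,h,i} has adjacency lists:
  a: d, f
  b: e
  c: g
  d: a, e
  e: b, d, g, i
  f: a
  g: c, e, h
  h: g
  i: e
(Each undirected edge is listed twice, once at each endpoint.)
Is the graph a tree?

Yes

|V| = 9, |E| = 8.
Connected and |E| = |V| - 1, which characterizes a tree.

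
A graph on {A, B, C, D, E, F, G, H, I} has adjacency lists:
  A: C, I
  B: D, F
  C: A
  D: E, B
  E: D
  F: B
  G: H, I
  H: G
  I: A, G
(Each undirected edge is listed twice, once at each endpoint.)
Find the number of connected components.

2

Component: {B, D, E, F}
Component: {A, C, G, H, I}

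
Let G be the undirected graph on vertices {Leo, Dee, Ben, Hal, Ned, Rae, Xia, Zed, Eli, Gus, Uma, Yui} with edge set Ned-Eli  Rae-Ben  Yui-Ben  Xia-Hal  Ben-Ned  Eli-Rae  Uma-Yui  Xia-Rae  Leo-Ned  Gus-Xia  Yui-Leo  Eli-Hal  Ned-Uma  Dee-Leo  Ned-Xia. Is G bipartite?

A valid 2-coloring puts {Dee, Hal, Ned, Rae, Zed, Gus, Yui} on one side and {Leo, Ben, Xia, Eli, Uma} on the other; every edge crosses between the two sides.

Yes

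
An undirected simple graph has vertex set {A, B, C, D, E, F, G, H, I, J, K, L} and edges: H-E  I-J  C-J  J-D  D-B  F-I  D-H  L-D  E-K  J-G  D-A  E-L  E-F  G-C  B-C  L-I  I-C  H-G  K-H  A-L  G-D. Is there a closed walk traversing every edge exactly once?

Degrees: A:2, B:2, C:4, D:6, E:4, F:2, G:4, H:4, I:4, J:4, K:2, L:4
Every vertex has even degree and the edges form a single connected piece, so an Eulerian circuit exists.

Yes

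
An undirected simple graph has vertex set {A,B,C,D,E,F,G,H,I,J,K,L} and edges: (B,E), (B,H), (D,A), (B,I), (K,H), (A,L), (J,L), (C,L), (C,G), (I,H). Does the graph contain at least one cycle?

Yes

The graph has 12 vertices, 10 edges, and 3 connected components.
One cycle is B-H-I-B.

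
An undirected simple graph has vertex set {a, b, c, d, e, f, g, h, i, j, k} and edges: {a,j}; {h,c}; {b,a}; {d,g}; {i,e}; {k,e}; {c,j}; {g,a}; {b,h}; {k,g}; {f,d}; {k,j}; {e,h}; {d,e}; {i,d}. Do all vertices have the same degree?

No

Degrees: a:3, b:2, c:2, d:4, e:4, f:1, g:3, h:3, i:2, j:3, k:3
Vertex f has degree 1 while d has degree 4, so the graph is not regular.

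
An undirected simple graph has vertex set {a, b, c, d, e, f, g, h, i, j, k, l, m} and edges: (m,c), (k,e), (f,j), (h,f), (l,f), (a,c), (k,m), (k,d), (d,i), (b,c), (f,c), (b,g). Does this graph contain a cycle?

The graph has 13 vertices, 12 edges, and 1 connected component.
A forest on 13 vertices with 1 component has exactly 12 edges, which matches — so no cycle.

No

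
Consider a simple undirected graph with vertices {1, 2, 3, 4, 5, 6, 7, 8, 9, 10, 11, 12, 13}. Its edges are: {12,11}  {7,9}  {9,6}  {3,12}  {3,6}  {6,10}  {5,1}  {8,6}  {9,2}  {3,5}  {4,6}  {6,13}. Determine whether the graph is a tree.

Yes

|V| = 13, |E| = 12.
Connected and |E| = |V| - 1, which characterizes a tree.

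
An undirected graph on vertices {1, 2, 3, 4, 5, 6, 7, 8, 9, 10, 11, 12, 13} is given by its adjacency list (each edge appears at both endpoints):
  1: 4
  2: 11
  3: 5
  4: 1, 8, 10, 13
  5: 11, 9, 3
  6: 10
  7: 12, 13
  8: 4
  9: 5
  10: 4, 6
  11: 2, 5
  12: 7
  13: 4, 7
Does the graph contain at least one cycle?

|V| = 13, |E| = 11, number of components = 2.
Since 11 = 13 - 2, the graph is a forest and contains no cycle.

No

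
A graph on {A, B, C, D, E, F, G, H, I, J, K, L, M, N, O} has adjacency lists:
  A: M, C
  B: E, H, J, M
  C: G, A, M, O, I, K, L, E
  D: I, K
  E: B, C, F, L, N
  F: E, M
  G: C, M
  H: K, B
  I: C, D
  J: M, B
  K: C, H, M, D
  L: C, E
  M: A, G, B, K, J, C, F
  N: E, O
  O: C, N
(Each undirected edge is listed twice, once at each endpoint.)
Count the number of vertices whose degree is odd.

2

Degrees: A:2, B:4, C:8, D:2, E:5, F:2, G:2, H:2, I:2, J:2, K:4, L:2, M:7, N:2, O:2
Odd-degree vertices: E, M.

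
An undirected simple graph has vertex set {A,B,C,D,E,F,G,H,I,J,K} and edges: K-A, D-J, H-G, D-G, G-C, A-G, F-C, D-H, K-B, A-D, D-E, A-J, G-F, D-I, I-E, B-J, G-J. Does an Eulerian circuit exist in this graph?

Degrees: A:4, B:2, C:2, D:6, E:2, F:2, G:6, H:2, I:2, J:4, K:2
All degrees are even and the non-isolated vertices are connected — an Eulerian circuit exists.

Yes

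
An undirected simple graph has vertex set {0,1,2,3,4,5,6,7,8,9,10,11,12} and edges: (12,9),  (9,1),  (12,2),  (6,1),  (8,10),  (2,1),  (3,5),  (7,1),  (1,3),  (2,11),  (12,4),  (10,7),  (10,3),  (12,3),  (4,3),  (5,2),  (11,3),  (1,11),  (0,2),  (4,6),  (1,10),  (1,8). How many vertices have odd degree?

Degrees: 0:1, 1:8, 2:5, 3:6, 4:3, 5:2, 6:2, 7:2, 8:2, 9:2, 10:4, 11:3, 12:4
Odd-degree vertices: 0, 2, 4, 11.

4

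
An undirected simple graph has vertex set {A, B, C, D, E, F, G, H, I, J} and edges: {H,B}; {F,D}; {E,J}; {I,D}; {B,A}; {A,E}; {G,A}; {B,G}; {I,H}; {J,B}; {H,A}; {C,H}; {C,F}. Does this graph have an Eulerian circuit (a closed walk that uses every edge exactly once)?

Yes

Degrees: A:4, B:4, C:2, D:2, E:2, F:2, G:2, H:4, I:2, J:2
All degrees are even and the non-isolated vertices are connected — an Eulerian circuit exists.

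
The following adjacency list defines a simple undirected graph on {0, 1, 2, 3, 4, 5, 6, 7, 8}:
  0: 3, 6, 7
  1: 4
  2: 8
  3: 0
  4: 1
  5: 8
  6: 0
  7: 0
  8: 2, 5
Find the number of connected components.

Component: {1, 4}
Component: {2, 5, 8}
Component: {0, 3, 6, 7}

3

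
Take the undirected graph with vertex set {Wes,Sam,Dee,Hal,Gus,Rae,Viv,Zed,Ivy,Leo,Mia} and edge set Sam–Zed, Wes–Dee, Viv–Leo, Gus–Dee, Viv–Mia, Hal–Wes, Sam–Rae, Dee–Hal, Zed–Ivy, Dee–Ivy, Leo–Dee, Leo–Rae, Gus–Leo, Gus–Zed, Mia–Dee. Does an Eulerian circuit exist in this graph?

Degrees: Wes:2, Sam:2, Dee:6, Hal:2, Gus:3, Rae:2, Viv:2, Zed:3, Ivy:2, Leo:4, Mia:2
Vertices with odd degree: Gus, Zed. An Eulerian circuit requires all degrees even.

No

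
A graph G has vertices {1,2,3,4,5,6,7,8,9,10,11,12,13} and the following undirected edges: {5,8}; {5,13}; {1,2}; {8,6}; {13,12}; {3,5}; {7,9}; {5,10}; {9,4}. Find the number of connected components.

4

Component: {11}
Component: {1, 2}
Component: {4, 7, 9}
Component: {3, 5, 6, 8, 10, 12, 13}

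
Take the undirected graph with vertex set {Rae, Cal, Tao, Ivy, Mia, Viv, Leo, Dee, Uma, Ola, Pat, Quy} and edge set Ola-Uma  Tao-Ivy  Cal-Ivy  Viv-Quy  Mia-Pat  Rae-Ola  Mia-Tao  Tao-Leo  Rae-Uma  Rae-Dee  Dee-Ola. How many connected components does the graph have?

Component: {Viv, Quy}
Component: {Rae, Dee, Uma, Ola}
Component: {Cal, Tao, Ivy, Mia, Leo, Pat}

3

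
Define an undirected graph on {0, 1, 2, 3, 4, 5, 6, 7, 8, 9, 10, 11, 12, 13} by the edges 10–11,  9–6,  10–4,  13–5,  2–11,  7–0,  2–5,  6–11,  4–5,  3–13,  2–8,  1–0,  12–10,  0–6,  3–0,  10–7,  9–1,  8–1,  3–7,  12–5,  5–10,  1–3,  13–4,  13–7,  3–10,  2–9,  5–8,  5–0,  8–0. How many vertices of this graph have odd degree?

6

Degrees: 0:6, 1:4, 2:4, 3:5, 4:3, 5:7, 6:3, 7:4, 8:4, 9:3, 10:6, 11:3, 12:2, 13:4
Odd-degree vertices: 3, 4, 5, 6, 9, 11.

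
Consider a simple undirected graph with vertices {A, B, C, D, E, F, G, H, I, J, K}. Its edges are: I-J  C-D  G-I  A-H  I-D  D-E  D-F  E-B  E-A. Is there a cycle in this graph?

The graph has 11 vertices, 9 edges, and 2 connected components.
Since 9 = 11 - 2, the graph is a forest and contains no cycle.

No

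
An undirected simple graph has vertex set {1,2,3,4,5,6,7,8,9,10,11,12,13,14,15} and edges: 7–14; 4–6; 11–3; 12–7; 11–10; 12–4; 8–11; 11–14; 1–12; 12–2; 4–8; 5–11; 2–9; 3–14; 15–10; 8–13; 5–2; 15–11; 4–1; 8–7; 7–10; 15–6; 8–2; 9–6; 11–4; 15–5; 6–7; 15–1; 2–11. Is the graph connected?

Yes

Starting from 1 and exploring outward reaches every vertex (1, 4, 12, 15, 11, 8, 6, 7, 2, 5, 10, 3, 14, 13, 9); the graph is connected.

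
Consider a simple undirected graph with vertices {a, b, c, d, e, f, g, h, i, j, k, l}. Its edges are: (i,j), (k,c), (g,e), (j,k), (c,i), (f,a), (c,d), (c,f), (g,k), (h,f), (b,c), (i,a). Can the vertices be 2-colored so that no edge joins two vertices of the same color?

A valid 2-coloring puts {b, d, e, f, i, k, l} on one side and {a, c, g, h, j} on the other; every edge crosses between the two sides.

Yes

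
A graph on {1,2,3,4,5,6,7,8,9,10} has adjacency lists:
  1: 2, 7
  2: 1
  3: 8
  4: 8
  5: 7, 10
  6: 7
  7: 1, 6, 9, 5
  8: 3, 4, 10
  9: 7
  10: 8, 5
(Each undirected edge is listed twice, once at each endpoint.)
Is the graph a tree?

Yes

The graph has 10 vertices and 9 edges.
Connected and |E| = |V| - 1, which characterizes a tree.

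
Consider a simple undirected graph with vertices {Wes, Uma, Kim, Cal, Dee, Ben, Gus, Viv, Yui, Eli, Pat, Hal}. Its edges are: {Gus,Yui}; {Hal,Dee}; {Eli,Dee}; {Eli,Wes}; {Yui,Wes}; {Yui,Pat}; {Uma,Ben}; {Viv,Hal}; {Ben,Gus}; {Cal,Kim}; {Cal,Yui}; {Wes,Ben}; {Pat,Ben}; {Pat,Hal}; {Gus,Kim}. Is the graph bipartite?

Yes

Partition the vertices as {Kim, Ben, Yui, Eli, Hal} vs {Wes, Uma, Cal, Dee, Gus, Viv, Pat}. Each listed edge has one endpoint in each part, so the graph is bipartite.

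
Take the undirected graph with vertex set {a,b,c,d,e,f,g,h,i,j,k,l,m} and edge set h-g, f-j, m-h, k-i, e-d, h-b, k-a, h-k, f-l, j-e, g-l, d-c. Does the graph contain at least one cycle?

The graph has 13 vertices, 12 edges, and 1 connected component.
Since 12 = 13 - 1, the graph is a forest and contains no cycle.

No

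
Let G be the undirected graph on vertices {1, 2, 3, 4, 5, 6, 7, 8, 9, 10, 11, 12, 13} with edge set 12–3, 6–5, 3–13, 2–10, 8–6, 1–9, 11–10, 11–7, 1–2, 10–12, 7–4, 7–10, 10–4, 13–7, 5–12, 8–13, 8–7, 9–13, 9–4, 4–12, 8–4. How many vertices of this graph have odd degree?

4

Degrees: 1:2, 2:2, 3:2, 4:5, 5:2, 6:2, 7:5, 8:4, 9:3, 10:5, 11:2, 12:4, 13:4
Odd-degree vertices: 4, 7, 9, 10.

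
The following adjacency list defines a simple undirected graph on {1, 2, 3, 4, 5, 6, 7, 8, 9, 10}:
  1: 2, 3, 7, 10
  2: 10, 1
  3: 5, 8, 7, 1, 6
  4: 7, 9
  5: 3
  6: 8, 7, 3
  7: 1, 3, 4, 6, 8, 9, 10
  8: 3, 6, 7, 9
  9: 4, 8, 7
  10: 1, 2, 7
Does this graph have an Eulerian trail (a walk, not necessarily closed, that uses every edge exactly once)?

Degrees: 1:4, 2:2, 3:5, 4:2, 5:1, 6:3, 7:7, 8:4, 9:3, 10:3
Odd-degree vertices: 3, 5, 6, 7, 9, 10 (6 total).
With 6 odd-degree vertices (more than two), no single trail can use every edge.

No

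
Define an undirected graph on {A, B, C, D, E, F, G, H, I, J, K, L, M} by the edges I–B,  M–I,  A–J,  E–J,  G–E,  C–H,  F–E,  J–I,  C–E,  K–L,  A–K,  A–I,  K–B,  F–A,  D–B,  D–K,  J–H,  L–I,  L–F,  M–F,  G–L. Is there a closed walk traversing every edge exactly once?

Degrees: A:4, B:3, C:2, D:2, E:4, F:4, G:2, H:2, I:5, J:4, K:4, L:4, M:2
B, I have odd degree; an Eulerian circuit needs every degree to be even, so none exists.

No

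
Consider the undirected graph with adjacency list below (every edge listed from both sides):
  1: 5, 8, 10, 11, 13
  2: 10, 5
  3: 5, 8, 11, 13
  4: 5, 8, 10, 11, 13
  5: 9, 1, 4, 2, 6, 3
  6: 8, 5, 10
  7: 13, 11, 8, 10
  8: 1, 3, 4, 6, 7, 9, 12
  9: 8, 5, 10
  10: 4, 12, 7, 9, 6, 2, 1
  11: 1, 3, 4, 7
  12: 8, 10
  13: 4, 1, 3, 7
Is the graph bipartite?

Yes

A valid 2-coloring puts {5, 8, 10, 11, 13} on one side and {1, 2, 3, 4, 6, 7, 9, 12} on the other; every edge crosses between the two sides.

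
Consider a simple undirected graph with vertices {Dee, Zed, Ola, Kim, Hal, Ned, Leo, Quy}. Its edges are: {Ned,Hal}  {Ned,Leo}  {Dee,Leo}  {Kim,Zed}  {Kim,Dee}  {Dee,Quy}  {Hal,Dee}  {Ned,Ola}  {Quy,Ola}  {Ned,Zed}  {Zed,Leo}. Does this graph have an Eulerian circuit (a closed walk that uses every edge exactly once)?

No

Degrees: Dee:4, Zed:3, Ola:2, Kim:2, Hal:2, Ned:4, Leo:3, Quy:2
Zed, Leo have odd degree; an Eulerian circuit needs every degree to be even, so none exists.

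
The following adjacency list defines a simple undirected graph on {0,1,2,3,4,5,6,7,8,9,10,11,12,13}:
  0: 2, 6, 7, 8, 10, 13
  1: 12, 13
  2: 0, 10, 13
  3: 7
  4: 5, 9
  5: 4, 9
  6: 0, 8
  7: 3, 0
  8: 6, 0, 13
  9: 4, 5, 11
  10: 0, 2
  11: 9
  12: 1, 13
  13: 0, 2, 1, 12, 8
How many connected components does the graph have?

Component: {4, 5, 9, 11}
Component: {0, 1, 2, 3, 6, 7, 8, 10, 12, 13}

2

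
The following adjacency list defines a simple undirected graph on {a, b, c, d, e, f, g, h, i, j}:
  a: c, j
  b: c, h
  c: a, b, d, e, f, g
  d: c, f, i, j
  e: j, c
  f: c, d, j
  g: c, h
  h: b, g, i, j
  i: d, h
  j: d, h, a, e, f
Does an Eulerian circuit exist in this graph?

Degrees: a:2, b:2, c:6, d:4, e:2, f:3, g:2, h:4, i:2, j:5
f, j have odd degree; an Eulerian circuit needs every degree to be even, so none exists.

No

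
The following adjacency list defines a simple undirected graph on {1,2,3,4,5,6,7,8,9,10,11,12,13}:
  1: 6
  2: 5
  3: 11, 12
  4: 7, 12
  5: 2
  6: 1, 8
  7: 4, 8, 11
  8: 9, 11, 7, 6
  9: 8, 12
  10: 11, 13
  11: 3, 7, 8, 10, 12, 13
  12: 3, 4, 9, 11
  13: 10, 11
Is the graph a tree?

No

|V| = 13, |E| = 16.
It splits into 2 components, so it cannot be a tree.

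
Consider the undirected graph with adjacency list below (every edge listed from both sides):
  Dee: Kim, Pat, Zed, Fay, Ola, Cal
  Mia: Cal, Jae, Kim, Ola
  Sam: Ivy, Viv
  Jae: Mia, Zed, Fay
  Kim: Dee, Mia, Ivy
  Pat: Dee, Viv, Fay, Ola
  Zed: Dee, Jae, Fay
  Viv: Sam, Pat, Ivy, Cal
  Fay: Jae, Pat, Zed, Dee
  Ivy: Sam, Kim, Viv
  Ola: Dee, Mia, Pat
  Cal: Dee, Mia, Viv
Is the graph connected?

Yes

A breadth-first search from Dee visits Dee, Pat, Cal, Fay, Ola, Kim, Zed, Viv, Mia, Jae, Ivy, Sam — all 12 vertices — so the graph is connected.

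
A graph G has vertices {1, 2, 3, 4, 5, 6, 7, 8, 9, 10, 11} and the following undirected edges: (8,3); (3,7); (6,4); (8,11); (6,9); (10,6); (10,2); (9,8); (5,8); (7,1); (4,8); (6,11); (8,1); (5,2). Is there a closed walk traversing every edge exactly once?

Yes

Degrees: 1:2, 2:2, 3:2, 4:2, 5:2, 6:4, 7:2, 8:6, 9:2, 10:2, 11:2
Every vertex has even degree and the edges form a single connected piece, so an Eulerian circuit exists.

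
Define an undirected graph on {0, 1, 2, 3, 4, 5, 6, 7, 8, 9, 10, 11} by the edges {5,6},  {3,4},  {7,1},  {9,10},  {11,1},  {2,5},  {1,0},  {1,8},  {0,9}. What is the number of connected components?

3

Component: {3, 4}
Component: {2, 5, 6}
Component: {0, 1, 7, 8, 9, 10, 11}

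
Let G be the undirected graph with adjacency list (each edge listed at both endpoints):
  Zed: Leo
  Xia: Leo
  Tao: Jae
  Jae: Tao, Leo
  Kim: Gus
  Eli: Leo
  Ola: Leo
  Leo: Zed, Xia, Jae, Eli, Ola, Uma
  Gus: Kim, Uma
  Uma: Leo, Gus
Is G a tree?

Yes

The graph has 10 vertices and 9 edges.
Connected and |E| = |V| - 1, which characterizes a tree.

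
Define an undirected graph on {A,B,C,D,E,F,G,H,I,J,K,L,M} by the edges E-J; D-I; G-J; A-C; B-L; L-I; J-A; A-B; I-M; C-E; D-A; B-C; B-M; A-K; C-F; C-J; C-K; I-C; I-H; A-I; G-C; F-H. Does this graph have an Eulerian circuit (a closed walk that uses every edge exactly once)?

Degrees: A:6, B:4, C:8, D:2, E:2, F:2, G:2, H:2, I:6, J:4, K:2, L:2, M:2
Every vertex has even degree and the edges form a single connected piece, so an Eulerian circuit exists.

Yes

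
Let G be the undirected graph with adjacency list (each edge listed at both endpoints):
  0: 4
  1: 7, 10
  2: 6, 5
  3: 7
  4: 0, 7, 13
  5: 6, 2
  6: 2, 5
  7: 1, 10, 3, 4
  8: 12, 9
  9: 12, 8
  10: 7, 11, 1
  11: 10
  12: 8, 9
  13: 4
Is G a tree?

No

|V| = 14, |E| = 14.
It splits into 3 components, so it cannot be a tree.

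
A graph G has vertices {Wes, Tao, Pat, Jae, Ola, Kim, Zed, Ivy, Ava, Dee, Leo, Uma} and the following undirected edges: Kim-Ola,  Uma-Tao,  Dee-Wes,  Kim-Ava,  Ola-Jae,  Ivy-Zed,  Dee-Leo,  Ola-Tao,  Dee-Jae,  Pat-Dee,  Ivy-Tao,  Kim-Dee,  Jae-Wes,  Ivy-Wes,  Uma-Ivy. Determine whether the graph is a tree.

The graph has 12 vertices and 15 edges.
Connected but with 15 > 11 edges, so it has a cycle and is not a tree.

No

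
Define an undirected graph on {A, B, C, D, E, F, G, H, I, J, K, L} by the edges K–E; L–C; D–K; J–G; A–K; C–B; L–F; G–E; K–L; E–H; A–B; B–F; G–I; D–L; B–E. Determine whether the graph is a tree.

The graph has 12 vertices and 15 edges.
A tree on 12 vertices has exactly 11 edges; this graph has 15, so it contains a cycle and is not a tree.

No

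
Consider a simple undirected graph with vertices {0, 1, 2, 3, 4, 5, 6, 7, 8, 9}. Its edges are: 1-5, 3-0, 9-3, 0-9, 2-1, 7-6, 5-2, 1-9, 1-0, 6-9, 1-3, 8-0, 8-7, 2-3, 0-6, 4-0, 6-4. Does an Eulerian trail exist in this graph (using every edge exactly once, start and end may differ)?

Yes

Degrees: 0:6, 1:5, 2:3, 3:4, 4:2, 5:2, 6:4, 7:2, 8:2, 9:4
Odd-degree vertices: 1, 2 (2 total).
With 2 odd-degree vertices and all edges in one connected piece, an Eulerian trail exists (from 1 to 2).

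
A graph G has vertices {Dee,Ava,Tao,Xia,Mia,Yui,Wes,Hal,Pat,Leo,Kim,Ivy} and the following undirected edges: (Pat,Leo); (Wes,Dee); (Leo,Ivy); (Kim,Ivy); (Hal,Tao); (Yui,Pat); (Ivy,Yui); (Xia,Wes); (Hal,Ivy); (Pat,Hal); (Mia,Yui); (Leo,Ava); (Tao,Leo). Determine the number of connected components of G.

2

Component: {Dee, Xia, Wes}
Component: {Ava, Tao, Mia, Yui, Hal, Pat, Leo, Kim, Ivy}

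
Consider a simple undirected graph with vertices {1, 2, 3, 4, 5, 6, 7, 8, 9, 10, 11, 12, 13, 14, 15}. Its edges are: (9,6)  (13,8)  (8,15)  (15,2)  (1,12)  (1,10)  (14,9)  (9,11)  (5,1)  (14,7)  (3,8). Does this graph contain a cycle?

No

|V| = 15, |E| = 11, number of components = 4.
A forest on 15 vertices with 4 components has exactly 11 edges, which matches — so no cycle.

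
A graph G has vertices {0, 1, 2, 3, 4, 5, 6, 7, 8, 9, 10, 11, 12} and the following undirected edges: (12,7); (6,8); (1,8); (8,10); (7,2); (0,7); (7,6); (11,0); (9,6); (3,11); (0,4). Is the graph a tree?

The graph has 13 vertices and 11 edges.
It is not connected, so it is not a tree.

No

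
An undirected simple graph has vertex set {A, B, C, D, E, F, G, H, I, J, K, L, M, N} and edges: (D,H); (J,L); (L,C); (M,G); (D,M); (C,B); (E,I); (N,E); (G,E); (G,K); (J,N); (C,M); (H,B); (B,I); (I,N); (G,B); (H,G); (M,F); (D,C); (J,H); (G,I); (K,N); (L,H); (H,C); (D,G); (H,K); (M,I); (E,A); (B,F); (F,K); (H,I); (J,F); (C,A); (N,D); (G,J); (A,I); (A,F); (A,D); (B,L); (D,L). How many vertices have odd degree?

8

Degrees: A:5, B:6, C:6, D:7, E:4, F:5, G:8, H:8, I:7, J:5, K:4, L:5, M:5, N:5
Odd-degree vertices: A, D, F, I, J, L, M, N.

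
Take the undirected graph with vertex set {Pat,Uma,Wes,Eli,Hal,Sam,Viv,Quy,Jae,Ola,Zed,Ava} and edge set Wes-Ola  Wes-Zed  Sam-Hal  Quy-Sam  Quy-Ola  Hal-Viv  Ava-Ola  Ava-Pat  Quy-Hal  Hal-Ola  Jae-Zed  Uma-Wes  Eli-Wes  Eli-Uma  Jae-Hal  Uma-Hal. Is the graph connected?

A breadth-first search from Pat visits Pat, Ava, Ola, Quy, Wes, Hal, Sam, Eli, Uma, Zed, Jae, Viv — all 12 vertices — so the graph is connected.

Yes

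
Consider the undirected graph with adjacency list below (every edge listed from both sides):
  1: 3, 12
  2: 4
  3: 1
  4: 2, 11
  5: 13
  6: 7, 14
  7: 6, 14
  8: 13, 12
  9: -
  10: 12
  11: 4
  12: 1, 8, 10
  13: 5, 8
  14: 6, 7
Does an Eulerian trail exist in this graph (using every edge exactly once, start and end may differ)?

No

Degrees: 1:2, 2:1, 3:1, 4:2, 5:1, 6:2, 7:2, 8:2, 9:0, 10:1, 11:1, 12:3, 13:2, 14:2
Odd-degree vertices: 2, 3, 5, 10, 11, 12 (6 total).
With 6 odd-degree vertices (more than two), no single trail can use every edge.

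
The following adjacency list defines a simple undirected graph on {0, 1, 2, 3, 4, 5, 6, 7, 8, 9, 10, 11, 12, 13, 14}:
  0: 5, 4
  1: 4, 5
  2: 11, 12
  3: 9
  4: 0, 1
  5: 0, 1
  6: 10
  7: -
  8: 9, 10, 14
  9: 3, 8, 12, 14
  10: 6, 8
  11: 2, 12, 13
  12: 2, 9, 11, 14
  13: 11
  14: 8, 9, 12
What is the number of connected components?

3

Component: {7}
Component: {0, 1, 4, 5}
Component: {2, 3, 6, 8, 9, 10, 11, 12, 13, 14}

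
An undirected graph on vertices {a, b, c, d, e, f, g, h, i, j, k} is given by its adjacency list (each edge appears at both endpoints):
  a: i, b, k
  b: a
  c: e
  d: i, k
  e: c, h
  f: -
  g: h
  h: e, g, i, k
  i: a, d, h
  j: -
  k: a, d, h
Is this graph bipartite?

A valid 2-coloring puts {b, e, f, g, i, j, k} on one side and {a, c, d, h} on the other; every edge crosses between the two sides.

Yes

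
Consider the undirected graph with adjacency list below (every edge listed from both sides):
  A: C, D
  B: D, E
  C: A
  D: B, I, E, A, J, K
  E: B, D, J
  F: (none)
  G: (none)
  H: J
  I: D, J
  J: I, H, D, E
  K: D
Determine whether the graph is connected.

No

Component: {F}
Component: {G}
Component: {A, B, C, D, E, H, I, J, K}
There are 3 separate components, so the graph is not connected.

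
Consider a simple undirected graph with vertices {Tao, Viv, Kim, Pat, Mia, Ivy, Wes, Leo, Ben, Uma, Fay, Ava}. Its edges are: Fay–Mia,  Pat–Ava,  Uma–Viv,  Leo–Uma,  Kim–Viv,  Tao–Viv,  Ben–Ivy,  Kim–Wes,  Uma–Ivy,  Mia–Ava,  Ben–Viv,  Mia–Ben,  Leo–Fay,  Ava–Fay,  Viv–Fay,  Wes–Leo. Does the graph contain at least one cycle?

Yes

|V| = 12, |E| = 16, number of components = 1.
One cycle is Viv-Uma-Leo-Wes-Kim-Viv.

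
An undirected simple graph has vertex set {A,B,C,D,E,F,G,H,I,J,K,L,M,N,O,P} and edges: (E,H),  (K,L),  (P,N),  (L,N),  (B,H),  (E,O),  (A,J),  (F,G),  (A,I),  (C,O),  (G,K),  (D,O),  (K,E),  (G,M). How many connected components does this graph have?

2

Component: {A, I, J}
Component: {B, C, D, E, F, G, H, K, L, M, N, O, P}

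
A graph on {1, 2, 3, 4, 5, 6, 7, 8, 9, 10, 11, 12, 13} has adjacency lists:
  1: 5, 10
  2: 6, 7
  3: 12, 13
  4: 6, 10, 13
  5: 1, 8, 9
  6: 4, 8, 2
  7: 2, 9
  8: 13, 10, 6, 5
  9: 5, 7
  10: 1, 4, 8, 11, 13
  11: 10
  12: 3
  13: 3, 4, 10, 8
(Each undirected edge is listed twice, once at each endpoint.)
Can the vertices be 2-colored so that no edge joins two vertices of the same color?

The cycle 4-10-13-4 has length 3, which is odd, so the graph is not bipartite.

No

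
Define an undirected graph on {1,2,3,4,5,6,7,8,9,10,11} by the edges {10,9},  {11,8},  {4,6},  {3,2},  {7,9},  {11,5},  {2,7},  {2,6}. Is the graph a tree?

No

|V| = 11, |E| = 8.
It splits into 3 components, so it cannot be a tree.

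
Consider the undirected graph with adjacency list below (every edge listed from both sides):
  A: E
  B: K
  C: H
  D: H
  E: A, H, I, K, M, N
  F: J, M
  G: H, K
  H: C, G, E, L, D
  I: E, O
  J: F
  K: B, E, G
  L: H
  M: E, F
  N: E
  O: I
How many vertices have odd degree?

Degrees: A:1, B:1, C:1, D:1, E:6, F:2, G:2, H:5, I:2, J:1, K:3, L:1, M:2, N:1, O:1
Odd-degree vertices: A, B, C, D, H, J, K, L, N, O.

10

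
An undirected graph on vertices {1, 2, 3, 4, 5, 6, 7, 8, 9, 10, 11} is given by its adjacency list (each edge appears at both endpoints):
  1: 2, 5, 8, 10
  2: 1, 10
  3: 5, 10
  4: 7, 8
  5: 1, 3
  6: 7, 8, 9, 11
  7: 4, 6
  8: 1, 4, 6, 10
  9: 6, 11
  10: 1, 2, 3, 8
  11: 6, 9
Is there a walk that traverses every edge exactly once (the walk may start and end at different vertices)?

Yes

Degrees: 1:4, 2:2, 3:2, 4:2, 5:2, 6:4, 7:2, 8:4, 9:2, 10:4, 11:2
Odd-degree vertices: none (0 total).
With 0 odd-degree vertices and all edges in one connected piece, an Eulerian trail exists.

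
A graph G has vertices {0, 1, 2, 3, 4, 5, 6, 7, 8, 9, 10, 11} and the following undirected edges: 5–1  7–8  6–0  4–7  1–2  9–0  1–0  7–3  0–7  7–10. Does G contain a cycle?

The graph has 12 vertices, 10 edges, and 2 connected components.
A forest on 12 vertices with 2 components has exactly 10 edges, which matches — so no cycle.

No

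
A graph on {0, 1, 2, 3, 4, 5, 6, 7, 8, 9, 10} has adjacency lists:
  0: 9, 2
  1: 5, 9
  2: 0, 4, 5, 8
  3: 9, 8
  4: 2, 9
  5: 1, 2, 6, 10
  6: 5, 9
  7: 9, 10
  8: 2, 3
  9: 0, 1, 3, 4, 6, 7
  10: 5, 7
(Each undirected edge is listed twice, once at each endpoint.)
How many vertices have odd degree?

0

Degrees: 0:2, 1:2, 2:4, 3:2, 4:2, 5:4, 6:2, 7:2, 8:2, 9:6, 10:2
Odd-degree vertices: none.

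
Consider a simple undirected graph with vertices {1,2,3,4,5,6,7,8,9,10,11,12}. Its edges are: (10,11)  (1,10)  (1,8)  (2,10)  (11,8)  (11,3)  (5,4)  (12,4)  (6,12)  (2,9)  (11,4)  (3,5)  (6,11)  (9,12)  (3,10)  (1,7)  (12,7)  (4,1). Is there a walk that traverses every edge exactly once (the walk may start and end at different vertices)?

Yes

Degrees: 1:4, 2:2, 3:3, 4:4, 5:2, 6:2, 7:2, 8:2, 9:2, 10:4, 11:5, 12:4
Odd-degree vertices: 3, 11 (2 total).
With 2 odd-degree vertices and all edges in one connected piece, an Eulerian trail exists (from 3 to 11).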